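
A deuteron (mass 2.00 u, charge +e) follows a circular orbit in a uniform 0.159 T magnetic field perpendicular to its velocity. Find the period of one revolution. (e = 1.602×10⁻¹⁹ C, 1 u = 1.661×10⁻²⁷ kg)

T ≈ 8.19×10⁻⁷ s

The cyclotron period depends only on m, q, B: T = 2πm/(|q|B).
T = 2π(3.322×10⁻²⁷)/((1.602×10⁻¹⁹)(0.159)) ≈ 8.19×10⁻⁷ s.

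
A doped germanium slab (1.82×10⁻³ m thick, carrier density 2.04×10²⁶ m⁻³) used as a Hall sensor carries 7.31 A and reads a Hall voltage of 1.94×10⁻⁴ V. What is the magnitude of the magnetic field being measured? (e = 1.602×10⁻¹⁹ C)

B ≈ 1.58 T

From V_H = IB/(n e t), B = V_H n e t / I.
B = (1.94×10⁻⁴)(2.04×10²⁶)(1.602×10⁻¹⁹)(1.82×10⁻³)/7.31 ≈ 1.58 T.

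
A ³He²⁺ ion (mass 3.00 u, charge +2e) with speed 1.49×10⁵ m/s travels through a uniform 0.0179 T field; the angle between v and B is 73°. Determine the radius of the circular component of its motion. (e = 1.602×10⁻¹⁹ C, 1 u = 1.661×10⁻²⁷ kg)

r ≈ 0.124 m

v⊥ = v sinθ = 1.49×10⁵·sin73° ≈ 1.425×10⁵ m/s.
r = m v⊥/(|q|B) = (4.983×10⁻²⁷)(1.425×10⁵)/((3.204×10⁻¹⁹)(0.0179)) ≈ 0.124 m.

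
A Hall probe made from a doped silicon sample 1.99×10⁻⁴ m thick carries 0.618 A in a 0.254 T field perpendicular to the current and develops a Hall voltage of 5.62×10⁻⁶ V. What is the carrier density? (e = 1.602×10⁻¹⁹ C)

From V_H = IB/(n e t), n = IB/(V_H e t).
n = (0.618)(0.254)/((5.62×10⁻⁶)(1.602×10⁻¹⁹)(1.99×10⁻⁴)) ≈ 8.76×10²⁶ m⁻³.

n ≈ 8.76×10²⁶ m⁻³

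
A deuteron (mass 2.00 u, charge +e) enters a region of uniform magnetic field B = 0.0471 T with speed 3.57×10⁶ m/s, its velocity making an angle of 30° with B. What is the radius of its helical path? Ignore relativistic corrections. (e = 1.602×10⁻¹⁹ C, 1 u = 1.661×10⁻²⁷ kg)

v⊥ = v sinθ = 3.57×10⁶·sin30° ≈ 1.785×10⁶ m/s.
r = m v⊥/(|q|B) = (3.322×10⁻²⁷)(1.785×10⁶)/((1.602×10⁻¹⁹)(0.0471)) ≈ 0.786 m.

r ≈ 0.786 m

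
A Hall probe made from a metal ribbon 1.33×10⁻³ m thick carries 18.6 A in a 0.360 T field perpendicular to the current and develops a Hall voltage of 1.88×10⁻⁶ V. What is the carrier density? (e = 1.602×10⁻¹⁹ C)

From V_H = IB/(n e t), n = IB/(V_H e t).
n = (18.6)(0.360)/((1.88×10⁻⁶)(1.602×10⁻¹⁹)(1.33×10⁻³)) ≈ 1.67×10²⁸ m⁻³.

n ≈ 1.67×10²⁸ m⁻³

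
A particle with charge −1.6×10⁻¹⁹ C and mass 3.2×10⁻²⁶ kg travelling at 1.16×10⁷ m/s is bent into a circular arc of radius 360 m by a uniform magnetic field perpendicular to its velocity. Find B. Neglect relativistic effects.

B ≈ 6.44×10⁻³ T

From |q|vB = mv²/r, B = mv/(|q|r).
B = (3.2×10⁻²⁶)(1.16×10⁷)/((1.6×10⁻¹⁹)(360)) ≈ 6.44×10⁻³ T.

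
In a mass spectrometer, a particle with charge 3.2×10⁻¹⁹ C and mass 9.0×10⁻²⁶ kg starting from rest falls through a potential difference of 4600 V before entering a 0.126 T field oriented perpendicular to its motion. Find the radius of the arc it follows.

Acceleration: |q|V = ½mv² ⇒ v = √(2|q|V/m) = √(2·3.2×10⁻¹⁹·4600/9.0×10⁻²⁶) ≈ 1.809×10⁵ m/s.
In the field: r = mv/(|q|B) = (9.0×10⁻²⁶)(1.809×10⁵)/((3.2×10⁻¹⁹)(0.126)) ≈ 0.404 m.

r ≈ 0.404 m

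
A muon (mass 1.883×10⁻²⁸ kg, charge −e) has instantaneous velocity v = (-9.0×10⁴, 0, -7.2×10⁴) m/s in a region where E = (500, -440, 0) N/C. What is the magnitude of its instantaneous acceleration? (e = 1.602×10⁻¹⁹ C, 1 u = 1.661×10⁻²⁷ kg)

|a| ≈ 5.67×10¹¹ m/s²

Only an electric field acts, so F = qE = (−1.602×10⁻¹⁹ C)·(500, -440, 0) = (-8.01×10⁻¹⁷, 7.05×10⁻¹⁷, 0) N.
|a| = |F|/m = 1.067×10⁻¹⁶/1.883×10⁻²⁸ ≈ 5.67×10¹¹ m/s².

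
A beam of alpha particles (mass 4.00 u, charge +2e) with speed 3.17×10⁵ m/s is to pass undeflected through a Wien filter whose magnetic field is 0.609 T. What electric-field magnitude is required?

For straight-line motion qE = qvB, so E = vB.
E = 3.17×10⁵ × 0.609 = 1.93×10⁵ V/m.

E = 1.93×10⁵ V/m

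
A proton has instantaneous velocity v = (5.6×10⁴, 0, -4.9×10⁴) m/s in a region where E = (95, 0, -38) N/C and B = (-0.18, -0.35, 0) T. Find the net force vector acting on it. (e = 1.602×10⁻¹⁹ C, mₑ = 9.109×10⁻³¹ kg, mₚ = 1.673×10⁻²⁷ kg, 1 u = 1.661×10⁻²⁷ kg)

F ≈ (-2.73×10⁻¹⁵, 1.41×10⁻¹⁵, -3.15×10⁻¹⁵) N

v×B = (-1.72×10⁴, 8820, -1.96×10⁴) N/C.
E + v×B = (-1.71×10⁴, 8820, -1.96×10⁴) N/C.
F = q(E + v×B) = (1.602×10⁻¹⁹ C)·(-1.71×10⁴, 8820, -1.96×10⁴) = (-2.73×10⁻¹⁵, 1.41×10⁻¹⁵, -3.15×10⁻¹⁵) N.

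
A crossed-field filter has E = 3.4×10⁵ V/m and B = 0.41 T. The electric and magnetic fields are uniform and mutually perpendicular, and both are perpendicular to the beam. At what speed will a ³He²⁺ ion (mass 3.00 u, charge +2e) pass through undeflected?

Straight-line motion ⇒ electric and magnetic forces cancel, so E = vB.
v = E/B = 3.4×10⁵/0.41 = 8.3×10⁵ m/s.

v = 8.3×10⁵ m/s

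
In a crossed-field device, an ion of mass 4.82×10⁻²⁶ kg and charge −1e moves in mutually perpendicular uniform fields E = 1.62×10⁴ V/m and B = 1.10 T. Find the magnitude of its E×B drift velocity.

The E×B drift speed is v_d = E/B.
v_d = 1.62×10⁴/1.10 = 1.47×10⁴ m/s.

v_d ≈ 1.47×10⁴ m/s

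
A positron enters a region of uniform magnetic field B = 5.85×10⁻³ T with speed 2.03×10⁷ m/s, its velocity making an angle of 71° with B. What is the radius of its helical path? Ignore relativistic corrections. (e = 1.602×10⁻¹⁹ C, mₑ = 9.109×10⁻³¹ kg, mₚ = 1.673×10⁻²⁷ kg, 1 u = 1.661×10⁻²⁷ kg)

v⊥ = v sinθ = 2.03×10⁷·sin71° ≈ 1.919×10⁷ m/s.
r = m v⊥/(|q|B) = (9.109×10⁻³¹)(1.919×10⁷)/((1.602×10⁻¹⁹)(5.85×10⁻³)) ≈ 0.0187 m.

r ≈ 0.0187 m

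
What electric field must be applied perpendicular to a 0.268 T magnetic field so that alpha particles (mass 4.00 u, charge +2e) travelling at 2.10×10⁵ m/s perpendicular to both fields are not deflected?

For straight-line motion qE = qvB, so E = vB.
E = 2.10×10⁵ × 0.268 = 5.63×10⁴ V/m.

E = 5.63×10⁴ V/m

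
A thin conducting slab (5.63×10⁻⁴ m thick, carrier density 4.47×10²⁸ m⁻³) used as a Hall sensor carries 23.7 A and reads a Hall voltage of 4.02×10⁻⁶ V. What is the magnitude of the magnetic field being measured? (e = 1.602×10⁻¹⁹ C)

B ≈ 0.684 T

From V_H = IB/(n e t), B = V_H n e t / I.
B = (4.02×10⁻⁶)(4.47×10²⁸)(1.602×10⁻¹⁹)(5.63×10⁻⁴)/23.7 ≈ 0.684 T.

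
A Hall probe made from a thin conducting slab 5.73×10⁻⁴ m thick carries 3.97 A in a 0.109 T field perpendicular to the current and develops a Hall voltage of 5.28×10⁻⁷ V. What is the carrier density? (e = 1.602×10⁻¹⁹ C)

n ≈ 8.93×10²⁷ m⁻³

From V_H = IB/(n e t), n = IB/(V_H e t).
n = (3.97)(0.109)/((5.28×10⁻⁷)(1.602×10⁻¹⁹)(5.73×10⁻⁴)) ≈ 8.93×10²⁷ m⁻³.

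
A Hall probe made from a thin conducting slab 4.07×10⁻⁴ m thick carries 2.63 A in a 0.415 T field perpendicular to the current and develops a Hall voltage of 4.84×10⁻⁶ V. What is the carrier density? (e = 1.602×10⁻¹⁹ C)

From V_H = IB/(n e t), n = IB/(V_H e t).
n = (2.63)(0.415)/((4.84×10⁻⁶)(1.602×10⁻¹⁹)(4.07×10⁻⁴)) ≈ 3.46×10²⁷ m⁻³.

n ≈ 3.46×10²⁷ m⁻³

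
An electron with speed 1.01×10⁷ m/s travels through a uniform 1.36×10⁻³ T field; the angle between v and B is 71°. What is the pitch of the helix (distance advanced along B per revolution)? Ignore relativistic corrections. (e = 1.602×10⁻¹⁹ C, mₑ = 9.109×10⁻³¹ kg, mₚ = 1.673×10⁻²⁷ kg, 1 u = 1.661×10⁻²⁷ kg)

v∥ = v cosθ = 1.01×10⁷·cos71° ≈ 3.288×10⁶ m/s.
T = 2πm/(|q|B) = 2π(9.109×10⁻³¹)/((1.602×10⁻¹⁹)(1.36×10⁻³)) ≈ 2.627×10⁻⁸ s.
pitch = v∥ T = (3.288×10⁶)(2.627×10⁻⁸) ≈ 0.0864 m.

p ≈ 0.0864 m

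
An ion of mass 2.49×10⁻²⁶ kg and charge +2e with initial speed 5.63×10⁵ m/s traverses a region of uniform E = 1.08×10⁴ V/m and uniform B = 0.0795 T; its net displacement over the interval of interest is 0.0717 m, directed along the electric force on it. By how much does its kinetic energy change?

ΔKE ≈ 2.48×10⁻¹⁶ J

The magnetic force is always ⟂ v and does no work; only the electric force changes KE.
ΔKE = F_E · d = |q|E d = (3.204×10⁻¹⁹)(1.08×10⁴)(0.0717) ≈ 2.48×10⁻¹⁶ J.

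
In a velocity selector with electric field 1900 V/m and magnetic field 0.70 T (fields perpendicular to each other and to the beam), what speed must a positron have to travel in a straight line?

v = 2700 m/s

Straight-line motion ⇒ electric and magnetic forces cancel, so E = vB.
v = E/B = 1900/0.70 = 2700 m/s.
The result is independent of the particle's charge and mass.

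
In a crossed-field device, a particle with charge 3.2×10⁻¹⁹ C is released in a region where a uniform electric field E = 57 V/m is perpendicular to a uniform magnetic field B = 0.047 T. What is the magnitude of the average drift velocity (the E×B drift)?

The E×B drift speed is v_d = E/B.
v_d = 57/0.047 = 1200 m/s.

v_d ≈ 1200 m/s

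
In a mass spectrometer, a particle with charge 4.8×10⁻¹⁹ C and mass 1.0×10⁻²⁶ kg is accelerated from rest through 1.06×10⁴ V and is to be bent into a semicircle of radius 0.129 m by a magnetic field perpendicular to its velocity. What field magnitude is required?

v = √(2|q|V/m) = √(2·4.8×10⁻¹⁹·1.06×10⁴/1.0×10⁻²⁶) ≈ 1.009×10⁶ m/s.
B = mv/(|q|r) = (1.0×10⁻²⁶)(1.009×10⁶)/((4.8×10⁻¹⁹)(0.129)) ≈ 0.163 T.

B ≈ 0.163 T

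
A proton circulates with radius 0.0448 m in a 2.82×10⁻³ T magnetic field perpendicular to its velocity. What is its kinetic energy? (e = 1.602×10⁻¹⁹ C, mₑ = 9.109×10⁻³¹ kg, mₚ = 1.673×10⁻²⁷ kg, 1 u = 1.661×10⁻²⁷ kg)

KE ≈ 0.764 eV

v = |q|Br/m, then KE = ½mv² = (qBr)²/(2m).
v = (1.602×10⁻¹⁹)(2.82×10⁻³)(0.0448)/1.673×10⁻²⁷ ≈ 1.210×10⁴ m/s.
KE = ½(1.673×10⁻²⁷)(1.210×10⁴)² ≈ 1.22×10⁻¹⁹ J = 0.764 eV.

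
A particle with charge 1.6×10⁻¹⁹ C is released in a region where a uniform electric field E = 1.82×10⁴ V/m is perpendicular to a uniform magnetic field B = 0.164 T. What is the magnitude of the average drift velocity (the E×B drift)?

v_d ≈ 1.11×10⁵ m/s

In crossed fields the guiding centre drifts at v_d = |E×B|/B² = E/B, independent of charge and mass.
v_d = 1.82×10⁴/0.164 = 1.11×10⁵ m/s.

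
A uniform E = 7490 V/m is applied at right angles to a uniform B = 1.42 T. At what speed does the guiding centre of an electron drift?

The steady drift has the magnetic force balancing the electric force, so v_d = E/B.
v_d = 7490/1.42 = 5270 m/s.

v_d ≈ 5270 m/s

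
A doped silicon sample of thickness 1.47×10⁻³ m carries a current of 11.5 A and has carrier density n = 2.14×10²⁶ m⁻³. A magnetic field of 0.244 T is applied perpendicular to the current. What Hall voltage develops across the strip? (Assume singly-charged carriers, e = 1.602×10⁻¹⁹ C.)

V_H ≈ 5.57×10⁻⁵ V

V_H = IB/(n e t).
V_H = (11.5)(0.244)/((2.14×10²⁶)(1.602×10⁻¹⁹)(1.47×10⁻³)) ≈ 5.57×10⁻⁵ V.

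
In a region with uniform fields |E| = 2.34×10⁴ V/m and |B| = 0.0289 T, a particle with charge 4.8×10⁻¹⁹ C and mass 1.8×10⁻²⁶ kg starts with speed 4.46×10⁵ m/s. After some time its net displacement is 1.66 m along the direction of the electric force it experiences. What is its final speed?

B does no work; ΔKE = |q|E d.
½mv_f² = ½mv₀² + |q|Ed = ½(1.8×10⁻²⁶)(4.46×10⁵)² + (4.8×10⁻¹⁹)(2.34×10⁴)(1.66) ≈ 1.790×10⁻¹⁵ J + 1.865×10⁻¹⁴ J ≈ 2.044×10⁻¹⁴ J.
v_f = √(2·2.044×10⁻¹⁴/1.8×10⁻²⁶) ≈ 1.51×10⁶ m/s.

v_f ≈ 1.51×10⁶ m/s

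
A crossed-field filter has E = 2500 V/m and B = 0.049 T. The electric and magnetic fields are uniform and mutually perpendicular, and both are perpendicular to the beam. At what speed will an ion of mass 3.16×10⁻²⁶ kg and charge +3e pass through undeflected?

v = 5.1×10⁴ m/s

Straight-line motion ⇒ electric and magnetic forces cancel, so E = vB.
v = E/B = 2500/0.049 = 5.1×10⁴ m/s.
The result is independent of the particle's charge and mass.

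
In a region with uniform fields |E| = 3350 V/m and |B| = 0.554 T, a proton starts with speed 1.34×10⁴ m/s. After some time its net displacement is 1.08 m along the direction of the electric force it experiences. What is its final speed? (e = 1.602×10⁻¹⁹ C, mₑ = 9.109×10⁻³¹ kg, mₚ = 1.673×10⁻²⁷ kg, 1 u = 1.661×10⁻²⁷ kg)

B does no work; ΔKE = |q|E d.
½mv_f² = ½mv₀² + |q|Ed = ½(1.673×10⁻²⁷)(1.34×10⁴)² + (1.602×10⁻¹⁹)(3350)(1.08) ≈ 1.502×10⁻¹⁹ J + 5.796×10⁻¹⁶ J ≈ 5.798×10⁻¹⁶ J.
v_f = √(2·5.798×10⁻¹⁶/1.673×10⁻²⁷) ≈ 8.33×10⁵ m/s.

v_f ≈ 8.33×10⁵ m/s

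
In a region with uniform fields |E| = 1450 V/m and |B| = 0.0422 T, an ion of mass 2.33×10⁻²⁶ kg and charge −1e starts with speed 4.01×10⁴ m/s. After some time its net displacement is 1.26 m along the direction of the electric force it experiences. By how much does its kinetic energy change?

ΔKE ≈ 2.93×10⁻¹⁶ J

The magnetic force is always ⟂ v and does no work; only the electric force changes KE.
ΔKE = F_E · d = |q|E d = (1.602×10⁻¹⁹)(1450)(1.26) ≈ 2.93×10⁻¹⁶ J.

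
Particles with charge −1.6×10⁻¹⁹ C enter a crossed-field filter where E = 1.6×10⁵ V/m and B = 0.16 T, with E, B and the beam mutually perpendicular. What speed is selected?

Zero net Lorentz force requires |qE| = |q v×B|, i.e. E = vB.
v = E/B = 1.6×10⁵/0.16 = 1.0×10⁶ m/s.

v = 1.0×10⁶ m/s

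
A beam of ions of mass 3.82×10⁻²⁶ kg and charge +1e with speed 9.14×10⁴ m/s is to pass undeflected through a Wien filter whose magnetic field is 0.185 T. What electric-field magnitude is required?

E = 1.69×10⁴ V/m

For straight-line motion qE = qvB, so E = vB.
E = 9.14×10⁴ × 0.185 = 1.69×10⁴ V/m.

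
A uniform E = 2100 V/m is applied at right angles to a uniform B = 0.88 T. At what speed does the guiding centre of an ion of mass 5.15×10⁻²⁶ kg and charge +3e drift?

v_d ≈ 2400 m/s

In crossed fields the guiding centre drifts at v_d = |E×B|/B² = E/B, independent of charge and mass.
v_d = 2100/0.88 = 2400 m/s.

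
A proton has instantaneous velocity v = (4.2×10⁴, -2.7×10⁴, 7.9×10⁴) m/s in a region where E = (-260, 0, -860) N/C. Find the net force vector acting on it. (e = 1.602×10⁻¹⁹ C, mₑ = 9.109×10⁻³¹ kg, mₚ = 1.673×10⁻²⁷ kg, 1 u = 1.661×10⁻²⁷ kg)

Only an electric field acts, so F = qE = (1.602×10⁻¹⁹ C)·(-260, 0, -860) = (-4.17×10⁻¹⁷, 0, -1.38×10⁻¹⁶) N.

F ≈ (-4.17×10⁻¹⁷, 0, -1.38×10⁻¹⁶) N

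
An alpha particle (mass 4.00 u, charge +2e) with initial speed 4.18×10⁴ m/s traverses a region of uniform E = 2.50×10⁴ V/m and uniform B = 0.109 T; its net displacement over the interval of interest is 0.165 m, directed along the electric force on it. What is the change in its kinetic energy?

The magnetic force is always ⟂ v and does no work; only the electric force changes KE.
ΔKE = F_E · d = |q|E d = (3.204×10⁻¹⁹)(2.50×10⁴)(0.165) ≈ 1.32×10⁻¹⁵ J.

ΔKE ≈ 1.32×10⁻¹⁵ J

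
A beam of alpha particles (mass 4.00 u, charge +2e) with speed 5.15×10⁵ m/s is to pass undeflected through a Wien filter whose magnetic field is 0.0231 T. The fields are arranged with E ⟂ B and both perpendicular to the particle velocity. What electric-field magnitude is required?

E = 1.19×10⁴ V/m

For straight-line motion qE = qvB, so E = vB.
E = 5.15×10⁵ × 0.0231 = 1.19×10⁴ V/m.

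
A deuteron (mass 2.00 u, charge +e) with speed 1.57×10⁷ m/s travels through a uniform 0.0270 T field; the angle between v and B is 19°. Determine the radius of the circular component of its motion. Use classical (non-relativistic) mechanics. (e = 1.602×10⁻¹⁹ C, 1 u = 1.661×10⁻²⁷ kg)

v⊥ = v sinθ = 1.57×10⁷·sin19° ≈ 5.111×10⁶ m/s.
r = m v⊥/(|q|B) = (3.322×10⁻²⁷)(5.111×10⁶)/((1.602×10⁻¹⁹)(0.0270)) ≈ 3.93 m.

r ≈ 3.93 m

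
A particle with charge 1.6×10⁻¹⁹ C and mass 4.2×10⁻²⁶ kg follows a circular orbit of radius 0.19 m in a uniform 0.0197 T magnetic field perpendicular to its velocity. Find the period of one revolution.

The cyclotron period depends only on m, q, B: T = 2πm/(|q|B).
T = 2π(4.2×10⁻²⁶)/((1.6×10⁻¹⁹)(0.0197)) ≈ 8.37×10⁻⁵ s.

T ≈ 8.37×10⁻⁵ s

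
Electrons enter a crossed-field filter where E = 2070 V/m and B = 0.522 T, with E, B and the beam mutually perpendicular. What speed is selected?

For undeflected motion the electric and magnetic forces balance: qE = qvB.
v = E/B = 2070/0.522 = 3970 m/s.

v = 3970 m/s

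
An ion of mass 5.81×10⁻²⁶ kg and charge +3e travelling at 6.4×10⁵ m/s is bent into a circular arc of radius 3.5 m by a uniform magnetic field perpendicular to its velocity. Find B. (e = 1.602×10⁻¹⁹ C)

B ≈ 0.022 T

From |q|vB = mv²/r, B = mv/(|q|r).
B = (5.81×10⁻²⁶)(6.4×10⁵)/((4.806×10⁻¹⁹)(3.5)) ≈ 0.022 T.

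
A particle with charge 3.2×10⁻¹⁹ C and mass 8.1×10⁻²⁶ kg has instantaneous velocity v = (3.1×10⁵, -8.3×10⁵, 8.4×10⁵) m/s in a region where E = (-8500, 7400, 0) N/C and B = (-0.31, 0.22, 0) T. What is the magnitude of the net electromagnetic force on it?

|F| ≈ 1.19×10⁻¹³ N

v×B = (-1.85×10⁵, -2.60×10⁵, -1.89×10⁵) N/C.
E + v×B = (-1.93×10⁵, -2.53×10⁵, -1.89×10⁵) N/C.
F = q(E + v×B) = (3.2×10⁻¹⁹ C)·(-1.93×10⁵, -2.53×10⁵, -1.89×10⁵) = (-6.19×10⁻¹⁴, -8.10×10⁻¹⁴, -6.05×10⁻¹⁴) N.
|F| = 1.19×10⁻¹³ N.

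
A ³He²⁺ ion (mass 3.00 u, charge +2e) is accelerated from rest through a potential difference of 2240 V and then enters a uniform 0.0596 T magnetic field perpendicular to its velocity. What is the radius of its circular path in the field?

Acceleration: |q|V = ½mv² ⇒ v = √(2|q|V/m) = √(2·3.204×10⁻¹⁹·2240/4.983×10⁻²⁷) ≈ 5.367×10⁵ m/s.
In the field: r = mv/(|q|B) = (4.983×10⁻²⁷)(5.367×10⁵)/((3.204×10⁻¹⁹)(0.0596)) ≈ 0.140 m.

r ≈ 0.140 m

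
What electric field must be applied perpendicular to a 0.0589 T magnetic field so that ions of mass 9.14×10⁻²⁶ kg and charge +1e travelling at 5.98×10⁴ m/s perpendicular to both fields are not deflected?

E = 3520 V/m

For straight-line motion qE = qvB, so E = vB.
E = 5.98×10⁴ × 0.0589 = 3520 V/m.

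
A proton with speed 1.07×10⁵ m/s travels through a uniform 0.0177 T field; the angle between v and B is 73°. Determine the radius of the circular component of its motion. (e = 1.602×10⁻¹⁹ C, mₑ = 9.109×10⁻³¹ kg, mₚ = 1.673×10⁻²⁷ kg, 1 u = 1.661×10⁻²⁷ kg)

r ≈ 0.0604 m

v⊥ = v sinθ = 1.07×10⁵·sin73° ≈ 1.023×10⁵ m/s.
r = m v⊥/(|q|B) = (1.673×10⁻²⁷)(1.023×10⁵)/((1.602×10⁻¹⁹)(0.0177)) ≈ 0.0604 m.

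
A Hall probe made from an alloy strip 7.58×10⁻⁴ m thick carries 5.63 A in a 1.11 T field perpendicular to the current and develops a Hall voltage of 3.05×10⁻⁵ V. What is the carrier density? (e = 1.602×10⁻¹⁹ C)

From V_H = IB/(n e t), n = IB/(V_H e t).
n = (5.63)(1.11)/((3.05×10⁻⁵)(1.602×10⁻¹⁹)(7.58×10⁻⁴)) ≈ 1.69×10²⁷ m⁻³.

n ≈ 1.69×10²⁷ m⁻³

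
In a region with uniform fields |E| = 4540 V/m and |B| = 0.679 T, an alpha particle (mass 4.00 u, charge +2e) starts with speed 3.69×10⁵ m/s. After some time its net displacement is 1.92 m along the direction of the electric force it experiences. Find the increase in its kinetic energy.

The magnetic force is always ⟂ v and does no work; only the electric force changes KE.
ΔKE = F_E · d = |q|E d = (3.204×10⁻¹⁹)(4540)(1.92) ≈ 2.79×10⁻¹⁵ J.

ΔKE ≈ 2.79×10⁻¹⁵ J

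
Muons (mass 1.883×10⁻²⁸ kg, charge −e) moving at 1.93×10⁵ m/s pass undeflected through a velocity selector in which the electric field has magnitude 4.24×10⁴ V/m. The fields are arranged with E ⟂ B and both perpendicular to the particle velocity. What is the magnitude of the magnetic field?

Balance of forces in the selector: qE = qvB ⇒ B = E/v.
B = 4.24×10⁴/1.93×10⁵ = 0.220 T.

B = 0.220 T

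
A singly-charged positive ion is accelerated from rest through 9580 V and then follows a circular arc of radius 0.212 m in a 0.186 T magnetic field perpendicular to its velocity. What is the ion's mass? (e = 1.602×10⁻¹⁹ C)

Combine |q|V = ½mv² and r = mv/(|q|B): eliminate v to get m = qB²r²/(2V).
m = (1.602×10⁻¹⁹)(0.186)²(0.212)²/(2·9580) ≈ 1.30×10⁻²⁶ kg.

m ≈ 1.30×10⁻²⁶ kg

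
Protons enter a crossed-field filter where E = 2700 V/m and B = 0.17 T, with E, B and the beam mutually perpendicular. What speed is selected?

v = 1.6×10⁴ m/s

For undeflected motion the electric and magnetic forces balance: qE = qvB.
v = E/B = 2700/0.17 = 1.6×10⁴ m/s.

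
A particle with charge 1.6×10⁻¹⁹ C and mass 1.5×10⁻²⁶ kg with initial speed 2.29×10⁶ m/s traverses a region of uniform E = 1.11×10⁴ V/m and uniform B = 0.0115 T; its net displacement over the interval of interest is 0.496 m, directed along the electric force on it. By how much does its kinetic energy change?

ΔKE ≈ 8.81×10⁻¹⁶ J

The magnetic force is always ⟂ v and does no work; only the electric force changes KE.
ΔKE = F_E · d = |q|E d = (1.6×10⁻¹⁹)(1.11×10⁴)(0.496) ≈ 8.81×10⁻¹⁶ J.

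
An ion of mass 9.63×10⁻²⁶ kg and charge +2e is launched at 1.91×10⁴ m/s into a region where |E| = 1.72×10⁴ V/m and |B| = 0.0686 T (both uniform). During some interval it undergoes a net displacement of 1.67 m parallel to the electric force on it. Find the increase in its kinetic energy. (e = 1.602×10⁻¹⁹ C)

The magnetic force is always ⟂ v and does no work; only the electric force changes KE.
ΔKE = F_E · d = |q|E d = (3.204×10⁻¹⁹)(1.72×10⁴)(1.67) ≈ 9.20×10⁻¹⁵ J.

ΔKE ≈ 9.20×10⁻¹⁵ J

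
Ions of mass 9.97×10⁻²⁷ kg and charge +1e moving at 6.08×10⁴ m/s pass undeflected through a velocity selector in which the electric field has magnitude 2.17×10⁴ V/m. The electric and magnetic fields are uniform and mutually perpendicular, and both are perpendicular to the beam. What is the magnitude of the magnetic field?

B = 0.357 T

Balance of forces in the selector: qE = qvB ⇒ B = E/v.
B = 2.17×10⁴/6.08×10⁴ = 0.357 T.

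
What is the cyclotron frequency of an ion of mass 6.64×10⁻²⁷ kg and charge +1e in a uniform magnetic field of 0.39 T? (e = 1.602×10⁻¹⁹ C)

f ≈ 1.5×10⁶ Hz

f = |q|B/(2πm).
f = (1.602×10⁻¹⁹)(0.39)/(2π·6.64×10⁻²⁷) ≈ 1.5×10⁶ Hz.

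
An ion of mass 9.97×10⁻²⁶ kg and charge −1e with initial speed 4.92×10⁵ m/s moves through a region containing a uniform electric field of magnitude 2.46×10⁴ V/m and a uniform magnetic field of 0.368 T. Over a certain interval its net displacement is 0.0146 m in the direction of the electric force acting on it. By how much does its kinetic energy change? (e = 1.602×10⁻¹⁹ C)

ΔKE ≈ 5.75×10⁻¹⁷ J

The magnetic force is always ⟂ v and does no work; only the electric force changes KE.
ΔKE = F_E · d = |q|E d = (1.602×10⁻¹⁹)(2.46×10⁴)(0.0146) ≈ 5.75×10⁻¹⁷ J.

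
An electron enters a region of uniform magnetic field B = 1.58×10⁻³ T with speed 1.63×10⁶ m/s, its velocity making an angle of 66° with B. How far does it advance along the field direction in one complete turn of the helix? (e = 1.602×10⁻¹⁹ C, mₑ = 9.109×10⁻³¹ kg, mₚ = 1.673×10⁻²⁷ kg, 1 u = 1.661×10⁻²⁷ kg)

v∥ = v cosθ = 1.63×10⁶·cos66° ≈ 6.630×10⁵ m/s.
T = 2πm/(|q|B) = 2π(9.109×10⁻³¹)/((1.602×10⁻¹⁹)(1.58×10⁻³)) ≈ 2.261×10⁻⁸ s.
pitch = v∥ T = (6.630×10⁵)(2.261×10⁻⁸) ≈ 0.0150 m.

p ≈ 0.0150 m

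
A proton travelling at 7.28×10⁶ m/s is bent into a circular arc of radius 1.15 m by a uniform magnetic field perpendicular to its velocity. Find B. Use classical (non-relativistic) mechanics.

From |q|vB = mv²/r, B = mv/(|q|r).
B = (1.673×10⁻²⁷)(7.28×10⁶)/((1.602×10⁻¹⁹)(1.15)) ≈ 0.0661 T.

B ≈ 0.0661 T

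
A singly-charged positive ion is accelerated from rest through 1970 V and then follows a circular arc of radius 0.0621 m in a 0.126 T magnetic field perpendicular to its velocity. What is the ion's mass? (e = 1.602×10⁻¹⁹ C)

Combine |q|V = ½mv² and r = mv/(|q|B): eliminate v to get m = qB²r²/(2V).
m = (1.602×10⁻¹⁹)(0.126)²(0.0621)²/(2·1970) ≈ 2.49×10⁻²⁷ kg.

m ≈ 2.49×10⁻²⁷ kg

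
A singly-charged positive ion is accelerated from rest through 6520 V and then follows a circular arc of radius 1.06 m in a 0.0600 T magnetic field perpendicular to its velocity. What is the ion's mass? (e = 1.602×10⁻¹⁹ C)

m ≈ 4.97×10⁻²⁶ kg

Combine |q|V = ½mv² and r = mv/(|q|B): eliminate v to get m = qB²r²/(2V).
m = (1.602×10⁻¹⁹)(0.0600)²(1.06)²/(2·6520) ≈ 4.97×10⁻²⁶ kg.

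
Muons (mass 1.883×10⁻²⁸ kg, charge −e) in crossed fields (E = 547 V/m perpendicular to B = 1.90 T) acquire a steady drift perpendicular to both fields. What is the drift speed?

In crossed fields the guiding centre drifts at v_d = |E×B|/B² = E/B, independent of charge and mass.
v_d = 547/1.90 = 288 m/s.

v_d ≈ 288 m/s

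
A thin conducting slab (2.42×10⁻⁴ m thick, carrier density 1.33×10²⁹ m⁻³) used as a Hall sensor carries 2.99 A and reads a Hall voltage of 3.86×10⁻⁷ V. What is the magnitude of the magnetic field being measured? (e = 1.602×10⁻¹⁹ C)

B ≈ 0.666 T

From V_H = IB/(n e t), B = V_H n e t / I.
B = (3.86×10⁻⁷)(1.33×10²⁹)(1.602×10⁻¹⁹)(2.42×10⁻⁴)/2.99 ≈ 0.666 T.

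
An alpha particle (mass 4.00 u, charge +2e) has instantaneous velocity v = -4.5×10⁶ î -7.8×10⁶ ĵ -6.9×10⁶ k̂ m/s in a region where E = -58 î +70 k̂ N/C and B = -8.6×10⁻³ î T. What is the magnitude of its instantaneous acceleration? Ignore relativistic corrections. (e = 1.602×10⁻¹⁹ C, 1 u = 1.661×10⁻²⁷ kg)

|a| ≈ 4.32×10¹² m/s²

v×B = (0, 5.93×10⁴, -6.71×10⁴) N/C.
E + v×B = (-58.0, 5.93×10⁴, -6.70×10⁴) N/C.
F = q(E + v×B) = (3.204×10⁻¹⁹ C)·(-58.0, 5.93×10⁴, -6.70×10⁴) = (-1.86×10⁻¹⁷, 1.90×10⁻¹⁴, -2.15×10⁻¹⁴) N.
|a| = |F|/m = 2.868×10⁻¹⁴/6.644×10⁻²⁷ ≈ 4.32×10¹² m/s².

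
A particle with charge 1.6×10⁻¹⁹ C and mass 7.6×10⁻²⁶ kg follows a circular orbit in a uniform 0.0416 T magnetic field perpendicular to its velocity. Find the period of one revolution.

The cyclotron period depends only on m, q, B: T = 2πm/(|q|B).
T = 2π(7.6×10⁻²⁶)/((1.6×10⁻¹⁹)(0.0416)) ≈ 7.17×10⁻⁵ s.

T ≈ 7.17×10⁻⁵ s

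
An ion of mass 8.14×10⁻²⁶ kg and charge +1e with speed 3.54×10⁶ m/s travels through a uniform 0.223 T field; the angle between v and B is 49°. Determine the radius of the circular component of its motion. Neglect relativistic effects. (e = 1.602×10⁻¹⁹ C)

r ≈ 6.09 m

v⊥ = v sinθ = 3.54×10⁶·sin49° ≈ 2.672×10⁶ m/s.
r = m v⊥/(|q|B) = (8.14×10⁻²⁶)(2.672×10⁶)/((1.602×10⁻¹⁹)(0.223)) ≈ 6.09 m.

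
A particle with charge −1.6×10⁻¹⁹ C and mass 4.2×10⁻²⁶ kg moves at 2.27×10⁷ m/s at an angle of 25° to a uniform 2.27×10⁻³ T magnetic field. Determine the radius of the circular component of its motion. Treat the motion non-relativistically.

r ≈ 1110 m

v⊥ = v sinθ = 2.27×10⁷·sin25° ≈ 9.593×10⁶ m/s.
r = m v⊥/(|q|B) = (4.2×10⁻²⁶)(9.593×10⁶)/((1.6×10⁻¹⁹)(2.27×10⁻³)) ≈ 1110 m.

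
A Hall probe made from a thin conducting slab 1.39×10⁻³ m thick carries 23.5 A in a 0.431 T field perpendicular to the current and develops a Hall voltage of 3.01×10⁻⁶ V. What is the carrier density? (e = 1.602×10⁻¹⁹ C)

n ≈ 1.51×10²⁸ m⁻³

From V_H = IB/(n e t), n = IB/(V_H e t).
n = (23.5)(0.431)/((3.01×10⁻⁶)(1.602×10⁻¹⁹)(1.39×10⁻³)) ≈ 1.51×10²⁸ m⁻³.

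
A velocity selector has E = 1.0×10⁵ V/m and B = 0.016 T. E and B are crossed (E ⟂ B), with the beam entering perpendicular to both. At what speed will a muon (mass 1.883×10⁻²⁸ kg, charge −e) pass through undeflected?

Straight-line motion ⇒ electric and magnetic forces cancel, so E = vB.
v = E/B = 1.0×10⁵/0.016 = 6.2×10⁶ m/s.

v = 6.2×10⁶ m/s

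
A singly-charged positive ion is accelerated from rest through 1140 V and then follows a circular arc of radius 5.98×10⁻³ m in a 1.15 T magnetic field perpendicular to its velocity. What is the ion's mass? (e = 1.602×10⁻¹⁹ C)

m ≈ 3.32×10⁻²⁷ kg

Combine |q|V = ½mv² and r = mv/(|q|B): eliminate v to get m = qB²r²/(2V).
m = (1.602×10⁻¹⁹)(1.15)²(5.98×10⁻³)²/(2·1140) ≈ 3.32×10⁻²⁷ kg.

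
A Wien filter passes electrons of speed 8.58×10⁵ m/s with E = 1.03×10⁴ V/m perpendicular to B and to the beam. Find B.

B = 0.0120 T

Balance of forces in the selector: qE = qvB ⇒ B = E/v.
B = 1.03×10⁴/8.58×10⁵ = 0.0120 T.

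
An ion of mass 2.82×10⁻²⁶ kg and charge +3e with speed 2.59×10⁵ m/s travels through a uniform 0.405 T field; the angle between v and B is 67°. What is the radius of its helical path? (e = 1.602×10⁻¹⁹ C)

r ≈ 0.0345 m

v⊥ = v sinθ = 2.59×10⁵·sin67° ≈ 2.384×10⁵ m/s.
r = m v⊥/(|q|B) = (2.82×10⁻²⁶)(2.384×10⁵)/((4.806×10⁻¹⁹)(0.405)) ≈ 0.0345 m.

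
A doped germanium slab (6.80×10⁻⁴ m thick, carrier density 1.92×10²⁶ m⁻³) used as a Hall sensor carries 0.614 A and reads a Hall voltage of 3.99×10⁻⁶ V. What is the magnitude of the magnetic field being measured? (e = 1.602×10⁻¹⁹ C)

B ≈ 0.136 T

From V_H = IB/(n e t), B = V_H n e t / I.
B = (3.99×10⁻⁶)(1.92×10²⁶)(1.602×10⁻¹⁹)(6.80×10⁻⁴)/0.614 ≈ 0.136 T.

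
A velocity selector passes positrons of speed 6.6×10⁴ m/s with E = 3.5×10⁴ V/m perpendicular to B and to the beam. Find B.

B = 0.53 T

Balance of forces in the selector: qE = qvB ⇒ B = E/v.
B = 3.5×10⁴/6.6×10⁴ = 0.53 T.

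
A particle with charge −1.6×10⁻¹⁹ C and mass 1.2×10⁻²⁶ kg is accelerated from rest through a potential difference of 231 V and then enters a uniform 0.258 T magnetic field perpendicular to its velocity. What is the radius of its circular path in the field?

Acceleration: |q|V = ½mv² ⇒ v = √(2|q|V/m) = √(2·1.6×10⁻¹⁹·231/1.2×10⁻²⁶) ≈ 7.849×10⁴ m/s.
In the field: r = mv/(|q|B) = (1.2×10⁻²⁶)(7.849×10⁴)/((1.6×10⁻¹⁹)(0.258)) ≈ 0.0228 m.

r ≈ 0.0228 m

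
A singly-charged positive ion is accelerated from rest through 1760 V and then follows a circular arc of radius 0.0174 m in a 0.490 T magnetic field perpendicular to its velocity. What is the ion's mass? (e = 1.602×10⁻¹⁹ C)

m ≈ 3.31×10⁻²⁷ kg

Combine |q|V = ½mv² and r = mv/(|q|B): eliminate v to get m = qB²r²/(2V).
m = (1.602×10⁻¹⁹)(0.490)²(0.0174)²/(2·1760) ≈ 3.31×10⁻²⁷ kg.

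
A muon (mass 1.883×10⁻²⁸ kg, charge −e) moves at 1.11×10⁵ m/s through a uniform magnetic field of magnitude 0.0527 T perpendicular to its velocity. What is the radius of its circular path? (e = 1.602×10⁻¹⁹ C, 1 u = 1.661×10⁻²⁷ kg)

The magnetic force provides the centripetal force: |q|vB = mv²/r.
r = mv/(|q|B) = (1.883×10⁻²⁸)(1.11×10⁵)/((1.602×10⁻¹⁹)(0.0527)) ≈ 2.48×10⁻³ m.

r ≈ 2.48×10⁻³ m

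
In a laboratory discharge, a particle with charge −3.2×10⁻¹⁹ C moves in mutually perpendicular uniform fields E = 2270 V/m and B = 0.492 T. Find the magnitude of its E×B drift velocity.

The E×B drift speed is v_d = E/B.
v_d = 2270/0.492 = 4610 m/s.

v_d ≈ 4610 m/s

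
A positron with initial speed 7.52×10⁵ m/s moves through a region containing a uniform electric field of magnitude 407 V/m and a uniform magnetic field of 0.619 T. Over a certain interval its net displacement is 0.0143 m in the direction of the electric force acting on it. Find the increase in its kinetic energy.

ΔKE ≈ 9.32×10⁻¹⁹ J

The magnetic force is always ⟂ v and does no work; only the electric force changes KE.
ΔKE = F_E · d = |q|E d = (1.602×10⁻¹⁹)(407)(0.0143) ≈ 9.32×10⁻¹⁹ J.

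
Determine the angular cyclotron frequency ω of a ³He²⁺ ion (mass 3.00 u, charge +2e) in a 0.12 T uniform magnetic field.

ω = |q|B/m.
ω = (3.204×10⁻¹⁹)(0.12)/4.983×10⁻²⁷ ≈ 7.7×10⁶ rad/s.

ω ≈ 7.7×10⁶ rad/s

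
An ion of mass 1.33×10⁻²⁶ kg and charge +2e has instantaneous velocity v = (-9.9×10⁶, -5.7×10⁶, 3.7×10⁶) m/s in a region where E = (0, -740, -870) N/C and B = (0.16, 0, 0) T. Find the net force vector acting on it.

v×B = (0, 5.92×10⁵, 9.12×10⁵) N/C.
E + v×B = (0, 5.91×10⁵, 9.11×10⁵) N/C.
F = q(E + v×B) = (3.204×10⁻¹⁹ C)·(0, 5.91×10⁵, 9.11×10⁵) = (0, 1.89×10⁻¹³, 2.92×10⁻¹³) N.

F ≈ (0, 1.89×10⁻¹³, 2.92×10⁻¹³) N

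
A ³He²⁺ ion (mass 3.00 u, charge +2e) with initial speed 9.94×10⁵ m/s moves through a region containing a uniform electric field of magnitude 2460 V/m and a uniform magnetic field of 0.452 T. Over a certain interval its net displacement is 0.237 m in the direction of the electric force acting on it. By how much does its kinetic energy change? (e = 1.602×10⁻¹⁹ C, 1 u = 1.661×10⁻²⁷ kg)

ΔKE ≈ 1.87×10⁻¹⁶ J

The magnetic force is always ⟂ v and does no work; only the electric force changes KE.
ΔKE = F_E · d = |q|E d = (3.204×10⁻¹⁹)(2460)(0.237) ≈ 1.87×10⁻¹⁶ J.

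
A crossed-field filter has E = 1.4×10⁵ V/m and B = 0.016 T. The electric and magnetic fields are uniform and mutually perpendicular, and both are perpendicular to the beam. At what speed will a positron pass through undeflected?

Straight-line motion ⇒ electric and magnetic forces cancel, so E = vB.
v = E/B = 1.4×10⁵/0.016 = 8.8×10⁶ m/s.

v = 8.8×10⁶ m/s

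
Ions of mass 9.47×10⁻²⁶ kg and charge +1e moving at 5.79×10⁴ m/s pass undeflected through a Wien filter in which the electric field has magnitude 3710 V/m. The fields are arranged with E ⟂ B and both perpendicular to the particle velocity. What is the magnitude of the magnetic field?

B = 0.0641 T

Balance of forces in the selector: qE = qvB ⇒ B = E/v.
B = 3710/5.79×10⁴ = 0.0641 T.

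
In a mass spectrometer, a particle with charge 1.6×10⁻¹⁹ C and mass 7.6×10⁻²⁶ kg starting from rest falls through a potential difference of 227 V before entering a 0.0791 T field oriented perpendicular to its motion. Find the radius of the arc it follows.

Acceleration: |q|V = ½mv² ⇒ v = √(2|q|V/m) = √(2·1.6×10⁻¹⁹·227/7.6×10⁻²⁶) ≈ 3.092×10⁴ m/s.
In the field: r = mv/(|q|B) = (7.6×10⁻²⁶)(3.092×10⁴)/((1.6×10⁻¹⁹)(0.0791)) ≈ 0.186 m.

r ≈ 0.186 m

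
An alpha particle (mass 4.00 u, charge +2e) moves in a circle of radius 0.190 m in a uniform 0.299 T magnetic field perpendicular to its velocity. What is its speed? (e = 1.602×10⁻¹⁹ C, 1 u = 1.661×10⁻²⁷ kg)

v ≈ 2.74×10⁶ m/s

From |q|vB = mv²/r, v = |q|Br/m.
v = (3.204×10⁻¹⁹)(0.299)(0.190)/6.644×10⁻²⁷ ≈ 2.74×10⁶ m/s.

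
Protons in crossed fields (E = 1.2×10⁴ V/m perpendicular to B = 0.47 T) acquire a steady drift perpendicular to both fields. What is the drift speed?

The E×B drift speed is v_d = E/B.
v_d = 1.2×10⁴/0.47 = 2.6×10⁴ m/s.

v_d ≈ 2.6×10⁴ m/s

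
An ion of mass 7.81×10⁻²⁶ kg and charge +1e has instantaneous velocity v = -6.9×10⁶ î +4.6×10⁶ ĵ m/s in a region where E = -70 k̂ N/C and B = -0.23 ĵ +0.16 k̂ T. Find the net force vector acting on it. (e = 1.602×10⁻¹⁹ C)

v×B = (7.36×10⁵, 1.10×10⁶, 1.59×10⁶) N/C.
E + v×B = (7.36×10⁵, 1.10×10⁶, 1.59×10⁶) N/C.
F = q(E + v×B) = (1.602×10⁻¹⁹ C)·(7.36×10⁵, 1.10×10⁶, 1.59×10⁶) = (1.18×10⁻¹³, 1.77×10⁻¹³, 2.54×10⁻¹³) N.

F ≈ (1.18×10⁻¹³, 1.77×10⁻¹³, 2.54×10⁻¹³) N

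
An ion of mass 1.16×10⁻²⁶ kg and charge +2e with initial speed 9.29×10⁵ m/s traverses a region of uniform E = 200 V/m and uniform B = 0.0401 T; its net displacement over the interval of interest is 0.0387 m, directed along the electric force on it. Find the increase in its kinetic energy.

ΔKE ≈ 2.48×10⁻¹⁸ J

The magnetic force is always ⟂ v and does no work; only the electric force changes KE.
ΔKE = F_E · d = |q|E d = (3.204×10⁻¹⁹)(200)(0.0387) ≈ 2.48×10⁻¹⁸ J.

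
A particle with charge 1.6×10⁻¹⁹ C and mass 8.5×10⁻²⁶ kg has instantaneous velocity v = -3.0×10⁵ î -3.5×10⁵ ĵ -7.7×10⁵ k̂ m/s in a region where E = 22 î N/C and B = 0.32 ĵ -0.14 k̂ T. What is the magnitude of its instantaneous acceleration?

v×B = (2.95×10⁵, -4.20×10⁴, -9.60×10⁴) N/C.
E + v×B = (2.95×10⁵, -4.20×10⁴, -9.60×10⁴) N/C.
F = q(E + v×B) = (1.6×10⁻¹⁹ C)·(2.95×10⁵, -4.20×10⁴, -9.60×10⁴) = (4.73×10⁻¹⁴, -6.72×10⁻¹⁵, -1.54×10⁻¹⁴) N.
|a| = |F|/m = 5.015×10⁻¹⁴/8.5×10⁻²⁶ ≈ 5.90×10¹¹ m/s².

|a| ≈ 5.90×10¹¹ m/s²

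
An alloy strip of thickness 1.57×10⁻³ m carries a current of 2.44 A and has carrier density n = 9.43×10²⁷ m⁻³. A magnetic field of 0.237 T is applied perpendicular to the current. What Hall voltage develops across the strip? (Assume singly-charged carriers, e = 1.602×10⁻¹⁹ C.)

V_H ≈ 2.44×10⁻⁷ V

V_H = IB/(n e t).
V_H = (2.44)(0.237)/((9.43×10²⁷)(1.602×10⁻¹⁹)(1.57×10⁻³)) ≈ 2.44×10⁻⁷ V.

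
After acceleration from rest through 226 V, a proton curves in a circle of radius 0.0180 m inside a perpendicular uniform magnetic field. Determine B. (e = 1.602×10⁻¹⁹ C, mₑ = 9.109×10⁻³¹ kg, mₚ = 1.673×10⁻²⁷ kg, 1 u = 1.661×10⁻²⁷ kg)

v = √(2|q|V/m) = √(2·1.602×10⁻¹⁹·226/1.673×10⁻²⁷) ≈ 2.080×10⁵ m/s.
B = mv/(|q|r) = (1.673×10⁻²⁷)(2.080×10⁵)/((1.602×10⁻¹⁹)(0.0180)) ≈ 0.121 T.

B ≈ 0.121 T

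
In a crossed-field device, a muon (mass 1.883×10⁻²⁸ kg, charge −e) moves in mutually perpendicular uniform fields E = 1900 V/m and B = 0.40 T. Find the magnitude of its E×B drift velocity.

v_d ≈ 4800 m/s

The steady drift has the magnetic force balancing the electric force, so v_d = E/B.
v_d = 1900/0.40 = 4800 m/s.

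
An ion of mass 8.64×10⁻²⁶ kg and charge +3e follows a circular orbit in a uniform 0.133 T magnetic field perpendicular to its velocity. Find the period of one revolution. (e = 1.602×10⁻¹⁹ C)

T ≈ 8.49×10⁻⁶ s

The cyclotron period depends only on m, q, B: T = 2πm/(|q|B).
T = 2π(8.64×10⁻²⁶)/((4.806×10⁻¹⁹)(0.133)) ≈ 8.49×10⁻⁶ s.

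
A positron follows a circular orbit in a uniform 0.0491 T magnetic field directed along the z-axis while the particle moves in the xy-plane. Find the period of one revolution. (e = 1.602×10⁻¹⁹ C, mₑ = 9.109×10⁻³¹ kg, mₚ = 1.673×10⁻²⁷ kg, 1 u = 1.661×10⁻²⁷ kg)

T ≈ 7.28×10⁻¹⁰ s

The cyclotron period depends only on m, q, B: T = 2πm/(|q|B).
T = 2π(9.109×10⁻³¹)/((1.602×10⁻¹⁹)(0.0491)) ≈ 7.28×10⁻¹⁰ s.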